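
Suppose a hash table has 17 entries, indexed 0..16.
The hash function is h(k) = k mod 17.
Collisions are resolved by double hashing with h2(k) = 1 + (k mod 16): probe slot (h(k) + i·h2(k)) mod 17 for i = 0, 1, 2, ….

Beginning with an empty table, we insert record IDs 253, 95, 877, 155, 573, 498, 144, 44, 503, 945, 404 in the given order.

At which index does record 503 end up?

253 hashes to 15; slot 15 is free => place at 15.
95 hashes to 10; slot 10 is free => place at 10.
877 hashes to 10, h2=14; 10 taken => place at 7.
155 hashes to 2; slot 2 is free => place at 2.
573 hashes to 12; slot 12 is free => place at 12.
498 hashes to 5; slot 5 is free => place at 5.
144 hashes to 8; slot 8 is free => place at 8.
44 hashes to 10, h2=13; 10 taken => place at 6.
503 hashes to 10, h2=8; 10 taken => place at 1.
945 hashes to 10, h2=2; 10,12 taken => place at 14.
404 hashes to 13; slot 13 is free => place at 13.
Table: [—, 503, 155, —, —, 498, 44, 877, 144, —, 95, —, 573, 404, 945, 253, —]

1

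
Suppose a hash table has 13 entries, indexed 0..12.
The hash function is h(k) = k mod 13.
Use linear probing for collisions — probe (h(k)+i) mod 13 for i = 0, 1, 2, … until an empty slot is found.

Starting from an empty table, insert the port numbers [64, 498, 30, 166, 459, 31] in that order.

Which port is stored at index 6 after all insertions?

459

64: h=12 -> slot 12
498: h=4 -> slot 4
30: h=4, probe 4,5 -> slot 5
166: h=10 -> slot 10
459: h=4, probe 4,5,6 -> slot 6
31: h=5, probe 5,6,7 -> slot 7
Table: [∅, ∅, ∅, ∅, 498, 30, 459, 31, ∅, ∅, 166, ∅, 64]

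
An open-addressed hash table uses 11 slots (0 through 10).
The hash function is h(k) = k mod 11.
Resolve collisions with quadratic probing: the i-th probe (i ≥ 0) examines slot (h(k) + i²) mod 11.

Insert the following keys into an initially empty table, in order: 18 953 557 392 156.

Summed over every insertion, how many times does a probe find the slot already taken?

6

Insert 18: h=7, slot 7 empty -> index 7.
Insert 953: h=7, slot 7 occupied -> index 8.
Insert 557: h=7, slots 7,8 occupied -> index 0.
Insert 392: h=7, slots 7,8,0 occupied -> index 5.
Insert 156: h=2, slot 2 empty -> index 2.
Table: [557, —, 156, —, —, 392, —, 18, 953, —, —]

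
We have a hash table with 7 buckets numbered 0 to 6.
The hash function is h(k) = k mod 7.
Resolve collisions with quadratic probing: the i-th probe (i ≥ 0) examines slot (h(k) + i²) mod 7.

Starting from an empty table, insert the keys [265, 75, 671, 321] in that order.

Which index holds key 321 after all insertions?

265: h=6 => slot 6
75: h=5 => slot 5
671: h=6, probe 6,0 => slot 0
321: h=6, probe 6,0,3 => slot 3
Table: [671, —, —, 321, —, 75, 265]

3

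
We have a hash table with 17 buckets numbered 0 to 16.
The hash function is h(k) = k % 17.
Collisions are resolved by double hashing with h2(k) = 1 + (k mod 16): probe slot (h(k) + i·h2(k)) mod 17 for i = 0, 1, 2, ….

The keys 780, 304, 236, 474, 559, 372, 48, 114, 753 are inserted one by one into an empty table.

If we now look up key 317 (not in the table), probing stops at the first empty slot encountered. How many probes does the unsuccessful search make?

780: h=15 => slot 15
304: h=15, h2=1, probe 15,16 => slot 16
236: h=15, h2=13, probe 15,11 => slot 11
474: h=15, h2=11, probe 15,9 => slot 9
559: h=15, h2=16, probe 15,14 => slot 14
372: h=15, h2=5, probe 15,3 => slot 3
48: h=14, h2=1, probe 14,15,16,0 => slot 0
114: h=12 => slot 12
753: h=5 => slot 5
Table: [48, ∅, ∅, 372, ∅, 753, ∅, ∅, ∅, 474, ∅, 236, 114, ∅, 559, 780, 304]
Lookup 317: h=11, h2=14, probe 11,8 → slot 8 empty, not found.

2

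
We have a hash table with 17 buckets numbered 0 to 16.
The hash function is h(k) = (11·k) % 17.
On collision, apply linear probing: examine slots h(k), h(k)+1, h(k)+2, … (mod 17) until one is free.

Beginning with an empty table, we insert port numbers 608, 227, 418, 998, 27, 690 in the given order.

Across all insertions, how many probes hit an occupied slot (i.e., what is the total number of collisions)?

3

608 hashes to 7; slot 7 is free => place at 7.
227 hashes to 15; slot 15 is free => place at 15.
418 hashes to 8; slot 8 is free => place at 8.
998 hashes to 13; slot 13 is free => place at 13.
27 hashes to 8; 8 taken => place at 9.
690 hashes to 8; 8,9 taken => place at 10.
Table: [—, —, —, —, —, —, —, 608, 418, 27, 690, —, —, 998, —, 227, —]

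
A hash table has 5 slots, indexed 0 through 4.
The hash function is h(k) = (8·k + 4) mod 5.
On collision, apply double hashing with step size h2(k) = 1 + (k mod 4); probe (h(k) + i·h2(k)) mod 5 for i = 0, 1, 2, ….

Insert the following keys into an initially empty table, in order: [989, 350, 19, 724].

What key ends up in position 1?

989

989: h=1 → slot 1
350: h=4 → slot 4
19: h=1, h2=4, probe 1,0 → slot 0
724: h=1, h2=1, probe 1,2 → slot 2
Table: [19, 989, 724, _, 350]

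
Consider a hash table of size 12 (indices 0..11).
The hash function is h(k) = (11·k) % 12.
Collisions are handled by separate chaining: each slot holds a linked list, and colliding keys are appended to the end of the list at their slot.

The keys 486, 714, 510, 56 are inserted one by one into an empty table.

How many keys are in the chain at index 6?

486 → bucket 6
714 → bucket 6 (collision)
510 → bucket 6 (collision)
56 → bucket 4
Final buckets:
0: -
1: -
2: -
3: -
4: 56
5: -
6: 486 -> 714 -> 510
7: -
8: -
9: -
10: -
11: -

3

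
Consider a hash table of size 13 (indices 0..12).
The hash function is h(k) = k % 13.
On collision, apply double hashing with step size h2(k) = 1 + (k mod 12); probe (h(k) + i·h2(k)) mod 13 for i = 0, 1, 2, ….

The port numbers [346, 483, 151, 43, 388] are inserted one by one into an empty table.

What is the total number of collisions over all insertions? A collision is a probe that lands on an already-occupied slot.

Insert 346: h=8, slot 8 empty -> index 8.
Insert 483: h=2, slot 2 empty -> index 2.
Insert 151: h=8, h2=8, slot 8 occupied -> index 3.
Insert 43: h=4, slot 4 empty -> index 4.
Insert 388: h=11, slot 11 empty -> index 11.
Table: [., ., 483, 151, 43, ., ., ., 346, ., ., 388, .]

1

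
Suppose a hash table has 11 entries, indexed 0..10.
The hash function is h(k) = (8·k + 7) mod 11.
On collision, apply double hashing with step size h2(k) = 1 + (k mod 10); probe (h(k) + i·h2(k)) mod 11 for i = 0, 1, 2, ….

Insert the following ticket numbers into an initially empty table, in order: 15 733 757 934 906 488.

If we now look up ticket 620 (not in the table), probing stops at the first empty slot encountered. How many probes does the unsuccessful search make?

15: h=6 -> slot 6
733: h=8 -> slot 8
757: h=2 -> slot 2
934: h=10 -> slot 10
906: h=6, h2=7, probe 6,2,9 -> slot 9
488: h=6, h2=9, probe 6,4 -> slot 4
Table: [., ., 757, ., 488, ., 15, ., 733, 906, 934]
Lookup 620: h=6, h2=1, probe 6,7 → slot 7 empty, not found.

2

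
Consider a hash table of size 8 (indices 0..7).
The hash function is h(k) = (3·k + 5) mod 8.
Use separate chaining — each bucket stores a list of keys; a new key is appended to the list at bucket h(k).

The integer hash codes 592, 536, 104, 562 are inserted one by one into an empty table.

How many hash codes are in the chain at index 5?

3

Insert 592: h=5, bucket 5 empty → new chain.
Insert 536: h=5, bucket 5 nonempty → append to chain.
Insert 104: h=5, bucket 5 nonempty → append to chain.
Insert 562: h=3, bucket 3 empty → new chain.
Final buckets:
0: _
1: _
2: _
3: 562
4: _
5: 592 -> 536 -> 104
6: _
7: _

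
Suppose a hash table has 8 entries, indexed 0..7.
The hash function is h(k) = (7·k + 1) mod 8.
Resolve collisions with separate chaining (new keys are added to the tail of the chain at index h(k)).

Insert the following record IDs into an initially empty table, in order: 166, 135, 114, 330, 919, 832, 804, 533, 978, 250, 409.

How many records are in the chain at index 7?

Insert 166: h=3, bucket 3 empty → new chain.
Insert 135: h=2, bucket 2 empty → new chain.
Insert 114: h=7, bucket 7 empty → new chain.
Insert 330: h=7, bucket 7 nonempty → append to chain.
Insert 919: h=2, bucket 2 nonempty → append to chain.
Insert 832: h=1, bucket 1 empty → new chain.
Insert 804: h=5, bucket 5 empty → new chain.
Insert 533: h=4, bucket 4 empty → new chain.
Insert 978: h=7, bucket 7 nonempty → append to chain.
Insert 250: h=7, bucket 7 nonempty → append to chain.
Insert 409: h=0, bucket 0 empty → new chain.
Final buckets:
0: 409
1: 832
2: 135 -> 919
3: 166
4: 533
5: 804
6: _
7: 114 -> 330 -> 978 -> 250

4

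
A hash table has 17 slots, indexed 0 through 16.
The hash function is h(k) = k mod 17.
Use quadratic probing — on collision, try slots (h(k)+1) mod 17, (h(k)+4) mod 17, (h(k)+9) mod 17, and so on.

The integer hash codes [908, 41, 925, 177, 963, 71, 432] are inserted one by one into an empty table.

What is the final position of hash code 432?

Insert 908: h=7, slot 7 empty => index 7.
Insert 41: h=7, slot 7 occupied => index 8.
Insert 925: h=7, slots 7,8 occupied => index 11.
Insert 177: h=7, slots 7,8,11 occupied => index 16.
Insert 963: h=11, slot 11 occupied => index 12.
Insert 71: h=3, slot 3 empty => index 3.
Insert 432: h=7, slots 7,8,11,16 occupied => index 6.
Table: [-, -, -, 71, -, -, 432, 908, 41, -, -, 925, 963, -, -, -, 177]

6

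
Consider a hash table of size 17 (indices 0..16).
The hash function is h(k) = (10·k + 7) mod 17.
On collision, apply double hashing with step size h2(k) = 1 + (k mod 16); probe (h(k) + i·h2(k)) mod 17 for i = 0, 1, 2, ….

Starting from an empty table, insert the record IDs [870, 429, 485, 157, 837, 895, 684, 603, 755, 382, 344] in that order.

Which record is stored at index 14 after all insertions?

603

870: h=3 → slot 3
429: h=13 → slot 13
485: h=12 → slot 12
157: h=13, h2=14, probe 13,10 → slot 10
837: h=13, h2=6, probe 13,2 → slot 2
895: h=15 → slot 15
684: h=13, h2=13, probe 13,9 → slot 9
603: h=2, h2=12, probe 2,14 → slot 14
755: h=9, h2=4, probe 9,13,0 → slot 0
382: h=2, h2=15, probe 2,0,15,13,11 → slot 11
344: h=13, h2=9, probe 13,5 → slot 5
Table: [755, -, 837, 870, -, 344, -, -, -, 684, 157, 382, 485, 429, 603, 895, -]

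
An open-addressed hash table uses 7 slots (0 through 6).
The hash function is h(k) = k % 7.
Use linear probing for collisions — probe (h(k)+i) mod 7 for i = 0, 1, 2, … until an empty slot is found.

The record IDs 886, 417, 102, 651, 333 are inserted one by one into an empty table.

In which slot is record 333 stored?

Insert 886: h=4, slot 4 empty → index 4.
Insert 417: h=4, slot 4 occupied → index 5.
Insert 102: h=4, slots 4,5 occupied → index 6.
Insert 651: h=0, slot 0 empty → index 0.
Insert 333: h=4, slots 4,5,6,0 occupied → index 1.
Table: [651, 333, -, -, 886, 417, 102]

1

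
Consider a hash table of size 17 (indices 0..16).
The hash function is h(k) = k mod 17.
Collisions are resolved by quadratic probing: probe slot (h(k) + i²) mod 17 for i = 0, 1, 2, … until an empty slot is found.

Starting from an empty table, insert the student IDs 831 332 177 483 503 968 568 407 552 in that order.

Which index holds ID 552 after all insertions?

831 hashes to 15; slot 15 is free -> place at 15.
332 hashes to 9; slot 9 is free -> place at 9.
177 hashes to 7; slot 7 is free -> place at 7.
483 hashes to 7; 7 taken -> place at 8.
503 hashes to 10; slot 10 is free -> place at 10.
968 hashes to 16; slot 16 is free -> place at 16.
568 hashes to 7; 7,8 taken -> place at 11.
407 hashes to 16; 16 taken -> place at 0.
552 hashes to 8; 8,9 taken -> place at 12.
Table: [407, _, _, _, _, _, _, 177, 483, 332, 503, 568, 552, _, _, 831, 968]

12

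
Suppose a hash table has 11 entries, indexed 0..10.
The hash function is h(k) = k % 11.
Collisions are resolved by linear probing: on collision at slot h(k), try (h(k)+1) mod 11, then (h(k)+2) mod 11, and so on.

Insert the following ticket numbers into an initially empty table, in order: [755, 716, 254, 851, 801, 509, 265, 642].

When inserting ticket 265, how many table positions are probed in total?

755 hashes to 7; slot 7 is free -> place at 7.
716 hashes to 1; slot 1 is free -> place at 1.
254 hashes to 1; 1 taken -> place at 2.
851 hashes to 4; slot 4 is free -> place at 4.
801 hashes to 9; slot 9 is free -> place at 9.
509 hashes to 3; slot 3 is free -> place at 3.
265 hashes to 1; 1,2,3,4 taken -> place at 5.
642 hashes to 4; 4,5 taken -> place at 6.
Table: [., 716, 254, 509, 851, 265, 642, 755, ., 801, .]

5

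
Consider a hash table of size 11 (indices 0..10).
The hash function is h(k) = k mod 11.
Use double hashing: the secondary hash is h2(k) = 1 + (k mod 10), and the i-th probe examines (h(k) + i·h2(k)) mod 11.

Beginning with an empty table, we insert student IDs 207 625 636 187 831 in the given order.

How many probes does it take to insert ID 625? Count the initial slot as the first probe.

2

207 hashes to 9; slot 9 is free -> place at 9.
625 hashes to 9, h2=6; 9 taken -> place at 4.
636 hashes to 9, h2=7; 9 taken -> place at 5.
187 hashes to 0; slot 0 is free -> place at 0.
831 hashes to 6; slot 6 is free -> place at 6.
Table: [187, ∅, ∅, ∅, 625, 636, 831, ∅, ∅, 207, ∅]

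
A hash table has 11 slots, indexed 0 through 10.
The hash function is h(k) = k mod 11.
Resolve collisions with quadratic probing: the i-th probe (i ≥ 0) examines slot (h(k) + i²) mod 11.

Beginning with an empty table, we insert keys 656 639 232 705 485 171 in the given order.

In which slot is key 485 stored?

10

Insert 656: h=7, slot 7 empty -> index 7.
Insert 639: h=1, slot 1 empty -> index 1.
Insert 232: h=1, slot 1 occupied -> index 2.
Insert 705: h=1, slots 1,2 occupied -> index 5.
Insert 485: h=1, slots 1,2,5 occupied -> index 10.
Insert 171: h=6, slot 6 empty -> index 6.
Table: [., 639, 232, ., ., 705, 171, 656, ., ., 485]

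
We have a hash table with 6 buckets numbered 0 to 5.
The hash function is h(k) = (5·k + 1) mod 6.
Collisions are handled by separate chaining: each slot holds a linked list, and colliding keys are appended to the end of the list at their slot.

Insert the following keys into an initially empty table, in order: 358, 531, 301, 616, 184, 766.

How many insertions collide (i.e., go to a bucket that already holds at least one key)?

Insert 358: h=3, bucket 3 empty → new chain.
Insert 531: h=4, bucket 4 empty → new chain.
Insert 301: h=0, bucket 0 empty → new chain.
Insert 616: h=3, bucket 3 nonempty → append to chain.
Insert 184: h=3, bucket 3 nonempty → append to chain.
Insert 766: h=3, bucket 3 nonempty → append to chain.
Final buckets:
0: 301
1: _
2: _
3: 358 -> 616 -> 184 -> 766
4: 531
5: _

3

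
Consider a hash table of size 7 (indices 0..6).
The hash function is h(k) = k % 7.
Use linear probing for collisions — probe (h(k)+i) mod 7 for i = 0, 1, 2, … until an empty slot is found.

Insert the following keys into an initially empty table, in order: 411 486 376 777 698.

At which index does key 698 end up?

Insert 411: h=5, slot 5 empty => index 5.
Insert 486: h=3, slot 3 empty => index 3.
Insert 376: h=5, slot 5 occupied => index 6.
Insert 777: h=0, slot 0 empty => index 0.
Insert 698: h=5, slots 5,6,0 occupied => index 1.
Table: [777, 698, _, 486, _, 411, 376]

1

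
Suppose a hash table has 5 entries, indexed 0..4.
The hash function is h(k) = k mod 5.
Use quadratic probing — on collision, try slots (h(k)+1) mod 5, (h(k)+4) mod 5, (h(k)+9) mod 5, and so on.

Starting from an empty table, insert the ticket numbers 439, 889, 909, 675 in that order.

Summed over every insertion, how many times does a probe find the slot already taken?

4

439 hashes to 4; slot 4 is free → place at 4.
889 hashes to 4; 4 taken → place at 0.
909 hashes to 4; 4,0 taken → place at 3.
675 hashes to 0; 0 taken → place at 1.
Table: [889, 675, _, 909, 439]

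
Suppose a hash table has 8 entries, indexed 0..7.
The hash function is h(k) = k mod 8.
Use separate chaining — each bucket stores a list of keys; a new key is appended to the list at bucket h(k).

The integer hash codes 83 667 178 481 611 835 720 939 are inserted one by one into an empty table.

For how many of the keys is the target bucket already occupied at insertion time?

4

Insert 83: h=3, bucket 3 empty → new chain.
Insert 667: h=3, bucket 3 nonempty → append to chain.
Insert 178: h=2, bucket 2 empty → new chain.
Insert 481: h=1, bucket 1 empty → new chain.
Insert 611: h=3, bucket 3 nonempty → append to chain.
Insert 835: h=3, bucket 3 nonempty → append to chain.
Insert 720: h=0, bucket 0 empty → new chain.
Insert 939: h=3, bucket 3 nonempty → append to chain.
Final buckets:
0: 720
1: 481
2: 178
3: 83 -> 667 -> 611 -> 835 -> 939
4: _
5: _
6: _
7: _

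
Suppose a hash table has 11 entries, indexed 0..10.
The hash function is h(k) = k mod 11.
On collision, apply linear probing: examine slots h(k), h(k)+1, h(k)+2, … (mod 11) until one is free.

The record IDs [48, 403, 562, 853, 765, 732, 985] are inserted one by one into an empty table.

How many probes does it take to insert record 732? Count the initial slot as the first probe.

Insert 48: h=4, slot 4 empty -> index 4.
Insert 403: h=7, slot 7 empty -> index 7.
Insert 562: h=1, slot 1 empty -> index 1.
Insert 853: h=6, slot 6 empty -> index 6.
Insert 765: h=6, slots 6,7 occupied -> index 8.
Insert 732: h=6, slots 6,7,8 occupied -> index 9.
Insert 985: h=6, slots 6,7,8,9 occupied -> index 10.
Table: [_, 562, _, _, 48, _, 853, 403, 765, 732, 985]

4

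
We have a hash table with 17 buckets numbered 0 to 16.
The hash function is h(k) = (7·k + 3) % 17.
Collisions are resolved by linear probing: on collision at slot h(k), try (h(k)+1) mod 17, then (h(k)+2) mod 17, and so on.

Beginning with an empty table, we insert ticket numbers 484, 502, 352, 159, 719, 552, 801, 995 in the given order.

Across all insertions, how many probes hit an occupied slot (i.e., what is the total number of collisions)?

Insert 484: h=8, slot 8 empty => index 8.
Insert 502: h=15, slot 15 empty => index 15.
Insert 352: h=2, slot 2 empty => index 2.
Insert 159: h=11, slot 11 empty => index 11.
Insert 719: h=4, slot 4 empty => index 4.
Insert 552: h=8, slot 8 occupied => index 9.
Insert 801: h=0, slot 0 empty => index 0.
Insert 995: h=15, slot 15 occupied => index 16.
Table: [801, -, 352, -, 719, -, -, -, 484, 552, -, 159, -, -, -, 502, 995]

2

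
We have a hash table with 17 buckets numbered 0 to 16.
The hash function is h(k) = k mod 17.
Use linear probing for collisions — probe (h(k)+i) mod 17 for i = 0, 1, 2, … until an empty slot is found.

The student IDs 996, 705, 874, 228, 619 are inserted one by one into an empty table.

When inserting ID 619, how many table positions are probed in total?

996: h=10 => slot 10
705: h=8 => slot 8
874: h=7 => slot 7
228: h=7, probe 7,8,9 => slot 9
619: h=7, probe 7,8,9,10,11 => slot 11
Table: [., ., ., ., ., ., ., 874, 705, 228, 996, 619, ., ., ., ., .]

5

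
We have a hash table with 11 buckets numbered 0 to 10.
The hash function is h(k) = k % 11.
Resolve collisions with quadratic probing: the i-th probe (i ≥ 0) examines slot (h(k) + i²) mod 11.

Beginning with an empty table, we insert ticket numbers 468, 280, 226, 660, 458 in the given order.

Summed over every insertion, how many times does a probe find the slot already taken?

468 hashes to 6; slot 6 is free => place at 6.
280 hashes to 5; slot 5 is free => place at 5.
226 hashes to 6; 6 taken => place at 7.
660 hashes to 0; slot 0 is free => place at 0.
458 hashes to 7; 7 taken => place at 8.
Table: [660, —, —, —, —, 280, 468, 226, 458, —, —]

2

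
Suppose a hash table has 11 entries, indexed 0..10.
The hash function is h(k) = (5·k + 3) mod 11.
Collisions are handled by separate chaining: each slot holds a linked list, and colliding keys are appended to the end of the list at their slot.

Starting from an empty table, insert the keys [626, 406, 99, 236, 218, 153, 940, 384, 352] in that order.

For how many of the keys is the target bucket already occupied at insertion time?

626 -> bucket 9
406 -> bucket 9 (collision)
99 -> bucket 3
236 -> bucket 6
218 -> bucket 4
153 -> bucket 9 (collision)
940 -> bucket 6 (collision)
384 -> bucket 9 (collision)
352 -> bucket 3 (collision)
Final buckets:
0: -
1: -
2: -
3: 99 -> 352
4: 218
5: -
6: 236 -> 940
7: -
8: -
9: 626 -> 406 -> 153 -> 384
10: -

5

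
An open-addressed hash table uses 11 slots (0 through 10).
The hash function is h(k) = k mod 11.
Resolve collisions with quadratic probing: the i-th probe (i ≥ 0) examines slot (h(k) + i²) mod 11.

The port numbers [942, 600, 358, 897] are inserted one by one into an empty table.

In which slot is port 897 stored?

4

942 hashes to 7; slot 7 is free -> place at 7.
600 hashes to 6; slot 6 is free -> place at 6.
358 hashes to 6; 6,7 taken -> place at 10.
897 hashes to 6; 6,7,10 taken -> place at 4.
Table: [-, -, -, -, 897, -, 600, 942, -, -, 358]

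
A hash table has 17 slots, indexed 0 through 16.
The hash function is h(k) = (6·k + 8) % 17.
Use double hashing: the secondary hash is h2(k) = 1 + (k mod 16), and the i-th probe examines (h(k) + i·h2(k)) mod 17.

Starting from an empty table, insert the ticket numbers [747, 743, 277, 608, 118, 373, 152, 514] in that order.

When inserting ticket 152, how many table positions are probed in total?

2

747: h=2 => slot 2
743: h=12 => slot 12
277: h=4 => slot 4
608: h=1 => slot 1
118: h=2, h2=7, probe 2,9 => slot 9
373: h=2, h2=6, probe 2,8 => slot 8
152: h=2, h2=9, probe 2,11 => slot 11
514: h=15 => slot 15
Table: [-, 608, 747, -, 277, -, -, -, 373, 118, -, 152, 743, -, -, 514, -]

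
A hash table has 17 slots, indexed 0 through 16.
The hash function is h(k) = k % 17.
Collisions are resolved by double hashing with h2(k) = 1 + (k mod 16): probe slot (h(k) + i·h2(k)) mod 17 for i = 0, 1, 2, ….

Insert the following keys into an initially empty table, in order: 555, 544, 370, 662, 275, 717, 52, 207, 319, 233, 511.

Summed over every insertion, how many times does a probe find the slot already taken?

555 hashes to 11; slot 11 is free → place at 11.
544 hashes to 0; slot 0 is free → place at 0.
370 hashes to 13; slot 13 is free → place at 13.
662 hashes to 16; slot 16 is free → place at 16.
275 hashes to 3; slot 3 is free → place at 3.
717 hashes to 3, h2=14; 3,0 taken → place at 14.
52 hashes to 1; slot 1 is free → place at 1.
207 hashes to 3, h2=16; 3 taken → place at 2.
319 hashes to 13, h2=16; 13 taken → place at 12.
233 hashes to 12, h2=10; 12 taken → place at 5.
511 hashes to 1, h2=16; 1,0,16 taken → place at 15.
Table: [544, 52, 207, 275, —, 233, —, —, —, —, —, 555, 319, 370, 717, 511, 662]

8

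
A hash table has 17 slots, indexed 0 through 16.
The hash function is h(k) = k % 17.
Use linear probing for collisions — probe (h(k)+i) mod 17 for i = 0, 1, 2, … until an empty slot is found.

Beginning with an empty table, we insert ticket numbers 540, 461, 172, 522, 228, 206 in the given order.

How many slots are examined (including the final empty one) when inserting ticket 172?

2

540 hashes to 13; slot 13 is free => place at 13.
461 hashes to 2; slot 2 is free => place at 2.
172 hashes to 2; 2 taken => place at 3.
522 hashes to 12; slot 12 is free => place at 12.
228 hashes to 7; slot 7 is free => place at 7.
206 hashes to 2; 2,3 taken => place at 4.
Table: [_, _, 461, 172, 206, _, _, 228, _, _, _, _, 522, 540, _, _, _]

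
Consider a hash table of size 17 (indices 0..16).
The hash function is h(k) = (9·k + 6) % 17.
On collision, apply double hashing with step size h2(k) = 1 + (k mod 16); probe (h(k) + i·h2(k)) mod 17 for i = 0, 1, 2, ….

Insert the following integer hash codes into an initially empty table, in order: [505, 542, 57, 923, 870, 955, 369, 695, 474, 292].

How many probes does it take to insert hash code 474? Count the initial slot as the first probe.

3

Insert 505: h=12, slot 12 empty => index 12.
Insert 542: h=5, slot 5 empty => index 5.
Insert 57: h=9, slot 9 empty => index 9.
Insert 923: h=0, slot 0 empty => index 0.
Insert 870: h=16, slot 16 empty => index 16.
Insert 955: h=16, h2=12, slot 16 occupied => index 11.
Insert 369: h=12, h2=2, slot 12 occupied => index 14.
Insert 695: h=5, h2=8, slot 5 occupied => index 13.
Insert 474: h=5, h2=11, slots 5,16 occupied => index 10.
Insert 292: h=16, h2=5, slot 16 occupied => index 4.
Table: [923, -, -, -, 292, 542, -, -, -, 57, 474, 955, 505, 695, 369, -, 870]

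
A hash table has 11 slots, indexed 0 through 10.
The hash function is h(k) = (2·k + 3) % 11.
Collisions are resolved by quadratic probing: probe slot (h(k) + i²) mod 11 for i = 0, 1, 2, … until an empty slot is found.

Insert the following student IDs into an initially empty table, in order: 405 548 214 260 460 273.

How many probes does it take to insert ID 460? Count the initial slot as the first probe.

3

405: h=10 → slot 10
548: h=10, probe 10,0 → slot 0
214: h=2 → slot 2
260: h=6 → slot 6
460: h=10, probe 10,0,3 → slot 3
273: h=10, probe 10,0,3,8 → slot 8
Table: [548, ., 214, 460, ., ., 260, ., 273, ., 405]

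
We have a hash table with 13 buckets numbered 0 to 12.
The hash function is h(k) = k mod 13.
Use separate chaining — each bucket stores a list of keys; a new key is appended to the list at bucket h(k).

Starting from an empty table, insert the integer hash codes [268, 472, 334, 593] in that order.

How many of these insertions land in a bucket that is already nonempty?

1

268 → bucket 8
472 → bucket 4
334 → bucket 9
593 → bucket 8 (collision)
Final buckets:
0: .
1: .
2: .
3: .
4: 472
5: .
6: .
7: .
8: 268 -> 593
9: 334
10: .
11: .
12: .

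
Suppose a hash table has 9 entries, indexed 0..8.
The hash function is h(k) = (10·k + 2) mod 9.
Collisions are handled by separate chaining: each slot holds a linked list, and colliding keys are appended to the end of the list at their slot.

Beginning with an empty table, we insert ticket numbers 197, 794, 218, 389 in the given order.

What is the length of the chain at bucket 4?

197 -> bucket 1
794 -> bucket 4
218 -> bucket 4 (collision)
389 -> bucket 4 (collision)
Final buckets:
0: —
1: 197
2: —
3: —
4: 794 -> 218 -> 389
5: —
6: —
7: —
8: —

3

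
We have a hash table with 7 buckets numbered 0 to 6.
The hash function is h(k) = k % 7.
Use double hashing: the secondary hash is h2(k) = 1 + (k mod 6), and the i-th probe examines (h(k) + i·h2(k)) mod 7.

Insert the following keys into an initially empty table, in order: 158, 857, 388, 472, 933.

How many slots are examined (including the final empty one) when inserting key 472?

158: h=4 => slot 4
857: h=3 => slot 3
388: h=3, h2=5, probe 3,1 => slot 1
472: h=3, h2=5, probe 3,1,6 => slot 6
933: h=2 => slot 2
Table: [∅, 388, 933, 857, 158, ∅, 472]

3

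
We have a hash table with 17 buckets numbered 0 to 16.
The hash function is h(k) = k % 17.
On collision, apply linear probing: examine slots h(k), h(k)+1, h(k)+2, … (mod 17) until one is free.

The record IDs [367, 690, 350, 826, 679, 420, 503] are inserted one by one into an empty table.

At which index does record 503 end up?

15

Insert 367: h=10, slot 10 empty → index 10.
Insert 690: h=10, slot 10 occupied → index 11.
Insert 350: h=10, slots 10,11 occupied → index 12.
Insert 826: h=10, slots 10,11,12 occupied → index 13.
Insert 679: h=16, slot 16 empty → index 16.
Insert 420: h=12, slots 12,13 occupied → index 14.
Insert 503: h=10, slots 10,11,12,13,14 occupied → index 15.
Table: [-, -, -, -, -, -, -, -, -, -, 367, 690, 350, 826, 420, 503, 679]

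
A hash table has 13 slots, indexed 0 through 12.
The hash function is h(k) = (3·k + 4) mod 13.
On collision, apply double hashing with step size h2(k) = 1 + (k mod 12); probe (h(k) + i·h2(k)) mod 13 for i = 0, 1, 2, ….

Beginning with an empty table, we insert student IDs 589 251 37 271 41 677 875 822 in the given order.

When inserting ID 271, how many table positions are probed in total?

589 hashes to 3; slot 3 is free => place at 3.
251 hashes to 3, h2=12; 3 taken => place at 2.
37 hashes to 11; slot 11 is free => place at 11.
271 hashes to 11, h2=8; 11 taken => place at 6.
41 hashes to 10; slot 10 is free => place at 10.
677 hashes to 7; slot 7 is free => place at 7.
875 hashes to 3, h2=12; 3,2 taken => place at 1.
822 hashes to 0; slot 0 is free => place at 0.
Table: [822, 875, 251, 589, _, _, 271, 677, _, _, 41, 37, _]

2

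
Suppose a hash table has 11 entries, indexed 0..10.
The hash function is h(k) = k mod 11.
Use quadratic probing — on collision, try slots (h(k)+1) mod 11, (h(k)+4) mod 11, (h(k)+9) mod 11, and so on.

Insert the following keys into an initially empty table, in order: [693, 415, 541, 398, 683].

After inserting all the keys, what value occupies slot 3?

Insert 693: h=0, slot 0 empty → index 0.
Insert 415: h=8, slot 8 empty → index 8.
Insert 541: h=2, slot 2 empty → index 2.
Insert 398: h=2, slot 2 occupied → index 3.
Insert 683: h=1, slot 1 empty → index 1.
Table: [693, 683, 541, 398, -, -, -, -, 415, -, -]

398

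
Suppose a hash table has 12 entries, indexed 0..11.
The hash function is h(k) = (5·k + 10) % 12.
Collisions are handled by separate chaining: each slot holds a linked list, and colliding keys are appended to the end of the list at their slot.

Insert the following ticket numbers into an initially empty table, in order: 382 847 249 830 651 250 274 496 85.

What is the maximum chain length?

Insert 382: h=0, bucket 0 empty → new chain.
Insert 847: h=9, bucket 9 empty → new chain.
Insert 249: h=7, bucket 7 empty → new chain.
Insert 830: h=8, bucket 8 empty → new chain.
Insert 651: h=1, bucket 1 empty → new chain.
Insert 250: h=0, bucket 0 nonempty → append to chain.
Insert 274: h=0, bucket 0 nonempty → append to chain.
Insert 496: h=6, bucket 6 empty → new chain.
Insert 85: h=3, bucket 3 empty → new chain.
Final buckets:
0: 382 -> 250 -> 274
1: 651
2: —
3: 85
4: —
5: —
6: 496
7: 249
8: 830
9: 847
10: —
11: —

3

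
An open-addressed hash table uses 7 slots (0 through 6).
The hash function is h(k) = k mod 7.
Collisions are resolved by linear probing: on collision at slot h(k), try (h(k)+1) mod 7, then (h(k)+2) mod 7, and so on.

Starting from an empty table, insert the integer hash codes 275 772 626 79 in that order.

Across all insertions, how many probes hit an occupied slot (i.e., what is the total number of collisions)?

5

275: h=2 => slot 2
772: h=2, probe 2,3 => slot 3
626: h=3, probe 3,4 => slot 4
79: h=2, probe 2,3,4,5 => slot 5
Table: [., ., 275, 772, 626, 79, .]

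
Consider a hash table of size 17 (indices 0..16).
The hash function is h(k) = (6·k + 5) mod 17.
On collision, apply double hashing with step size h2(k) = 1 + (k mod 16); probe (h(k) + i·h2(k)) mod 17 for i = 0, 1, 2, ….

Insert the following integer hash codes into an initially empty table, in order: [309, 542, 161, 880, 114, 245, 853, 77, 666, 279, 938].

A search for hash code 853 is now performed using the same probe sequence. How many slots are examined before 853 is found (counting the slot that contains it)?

Insert 309: h=6, slot 6 empty => index 6.
Insert 542: h=10, slot 10 empty => index 10.
Insert 161: h=2, slot 2 empty => index 2.
Insert 880: h=15, slot 15 empty => index 15.
Insert 114: h=9, slot 9 empty => index 9.
Insert 245: h=13, slot 13 empty => index 13.
Insert 853: h=6, h2=6, slot 6 occupied => index 12.
Insert 77: h=8, slot 8 empty => index 8.
Insert 666: h=6, h2=11, slot 6 occupied => index 0.
Insert 279: h=13, h2=8, slot 13 occupied => index 4.
Insert 938: h=6, h2=11, slots 6,0 occupied => index 11.
Table: [666, —, 161, —, 279, —, 309, —, 77, 114, 542, 938, 853, 245, —, 880, —]
Lookup 853: h=6, h2=6, probe 6,12 → found at 12.

2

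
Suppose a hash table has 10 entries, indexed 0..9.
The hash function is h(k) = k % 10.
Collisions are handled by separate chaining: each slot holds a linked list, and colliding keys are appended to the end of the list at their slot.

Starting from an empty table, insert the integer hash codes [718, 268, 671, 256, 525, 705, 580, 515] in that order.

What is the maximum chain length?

Insert 718: h=8, bucket 8 empty -> new chain.
Insert 268: h=8, bucket 8 nonempty -> append to chain.
Insert 671: h=1, bucket 1 empty -> new chain.
Insert 256: h=6, bucket 6 empty -> new chain.
Insert 525: h=5, bucket 5 empty -> new chain.
Insert 705: h=5, bucket 5 nonempty -> append to chain.
Insert 580: h=0, bucket 0 empty -> new chain.
Insert 515: h=5, bucket 5 nonempty -> append to chain.
Final buckets:
0: 580
1: 671
2: _
3: _
4: _
5: 525 -> 705 -> 515
6: 256
7: _
8: 718 -> 268
9: _

3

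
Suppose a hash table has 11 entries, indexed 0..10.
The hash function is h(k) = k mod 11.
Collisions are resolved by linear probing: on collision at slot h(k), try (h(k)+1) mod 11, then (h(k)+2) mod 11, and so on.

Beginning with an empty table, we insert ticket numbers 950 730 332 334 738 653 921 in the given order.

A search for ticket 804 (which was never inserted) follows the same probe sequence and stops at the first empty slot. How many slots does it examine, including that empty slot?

Insert 950: h=4, slot 4 empty → index 4.
Insert 730: h=4, slot 4 occupied → index 5.
Insert 332: h=2, slot 2 empty → index 2.
Insert 334: h=4, slots 4,5 occupied → index 6.
Insert 738: h=1, slot 1 empty → index 1.
Insert 653: h=4, slots 4,5,6 occupied → index 7.
Insert 921: h=8, slot 8 empty → index 8.
Table: [., 738, 332, ., 950, 730, 334, 653, 921, ., .]
Lookup 804: h=1, probe 1,2,3 → slot 3 empty, not found.

3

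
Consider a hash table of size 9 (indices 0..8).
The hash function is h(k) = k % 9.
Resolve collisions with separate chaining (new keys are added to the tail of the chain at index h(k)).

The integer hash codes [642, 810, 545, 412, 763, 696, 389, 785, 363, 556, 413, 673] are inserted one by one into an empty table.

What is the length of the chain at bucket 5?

642 → bucket 3
810 → bucket 0
545 → bucket 5
412 → bucket 7
763 → bucket 7 (collision)
696 → bucket 3 (collision)
389 → bucket 2
785 → bucket 2 (collision)
363 → bucket 3 (collision)
556 → bucket 7 (collision)
413 → bucket 8
673 → bucket 7 (collision)
Final buckets:
0: 810
1: —
2: 389 -> 785
3: 642 -> 696 -> 363
4: —
5: 545
6: —
7: 412 -> 763 -> 556 -> 673
8: 413

1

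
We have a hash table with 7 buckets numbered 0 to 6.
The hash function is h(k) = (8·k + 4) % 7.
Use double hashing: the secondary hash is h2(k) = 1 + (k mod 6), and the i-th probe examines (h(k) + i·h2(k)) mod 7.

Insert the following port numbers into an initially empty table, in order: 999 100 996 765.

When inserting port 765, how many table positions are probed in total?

2

Insert 999: h=2, slot 2 empty -> index 2.
Insert 100: h=6, slot 6 empty -> index 6.
Insert 996: h=6, h2=1, slot 6 occupied -> index 0.
Insert 765: h=6, h2=4, slot 6 occupied -> index 3.
Table: [996, -, 999, 765, -, -, 100]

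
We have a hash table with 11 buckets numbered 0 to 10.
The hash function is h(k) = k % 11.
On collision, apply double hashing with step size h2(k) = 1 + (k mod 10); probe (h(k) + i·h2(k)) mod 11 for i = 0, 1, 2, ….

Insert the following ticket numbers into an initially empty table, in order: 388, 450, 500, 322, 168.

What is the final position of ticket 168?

1

388 hashes to 3; slot 3 is free => place at 3.
450 hashes to 10; slot 10 is free => place at 10.
500 hashes to 5; slot 5 is free => place at 5.
322 hashes to 3, h2=3; 3 taken => place at 6.
168 hashes to 3, h2=9; 3 taken => place at 1.
Table: [-, 168, -, 388, -, 500, 322, -, -, -, 450]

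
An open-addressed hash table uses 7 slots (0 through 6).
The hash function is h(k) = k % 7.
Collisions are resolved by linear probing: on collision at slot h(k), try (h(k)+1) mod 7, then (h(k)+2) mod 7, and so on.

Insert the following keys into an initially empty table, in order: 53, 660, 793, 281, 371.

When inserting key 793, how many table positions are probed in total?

2

53: h=4 => slot 4
660: h=2 => slot 2
793: h=2, probe 2,3 => slot 3
281: h=1 => slot 1
371: h=0 => slot 0
Table: [371, 281, 660, 793, 53, —, —]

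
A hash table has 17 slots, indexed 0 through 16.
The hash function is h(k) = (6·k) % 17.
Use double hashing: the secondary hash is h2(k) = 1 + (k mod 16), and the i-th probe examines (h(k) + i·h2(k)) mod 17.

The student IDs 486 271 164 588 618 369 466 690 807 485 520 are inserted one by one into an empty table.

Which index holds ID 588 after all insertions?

5

Insert 486: h=9, slot 9 empty → index 9.
Insert 271: h=11, slot 11 empty → index 11.
Insert 164: h=15, slot 15 empty → index 15.
Insert 588: h=9, h2=13, slot 9 occupied → index 5.
Insert 618: h=2, slot 2 empty → index 2.
Insert 369: h=4, slot 4 empty → index 4.
Insert 466: h=8, slot 8 empty → index 8.
Insert 690: h=9, h2=3, slot 9 occupied → index 12.
Insert 807: h=14, slot 14 empty → index 14.
Insert 485: h=3, slot 3 empty → index 3.
Insert 520: h=9, h2=9, slot 9 occupied → index 1.
Table: [∅, 520, 618, 485, 369, 588, ∅, ∅, 466, 486, ∅, 271, 690, ∅, 807, 164, ∅]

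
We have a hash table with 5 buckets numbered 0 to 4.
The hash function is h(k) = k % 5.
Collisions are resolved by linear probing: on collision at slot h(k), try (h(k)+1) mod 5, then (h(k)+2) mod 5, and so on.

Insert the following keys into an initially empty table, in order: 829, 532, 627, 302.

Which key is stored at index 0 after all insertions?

829: h=4 → slot 4
532: h=2 → slot 2
627: h=2, probe 2,3 → slot 3
302: h=2, probe 2,3,4,0 → slot 0
Table: [302, ., 532, 627, 829]

302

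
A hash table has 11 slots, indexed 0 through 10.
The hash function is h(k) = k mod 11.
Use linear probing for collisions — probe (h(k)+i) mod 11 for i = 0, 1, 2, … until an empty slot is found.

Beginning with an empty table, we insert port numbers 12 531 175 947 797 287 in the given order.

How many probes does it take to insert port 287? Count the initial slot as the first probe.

12 hashes to 1; slot 1 is free -> place at 1.
531 hashes to 3; slot 3 is free -> place at 3.
175 hashes to 10; slot 10 is free -> place at 10.
947 hashes to 1; 1 taken -> place at 2.
797 hashes to 5; slot 5 is free -> place at 5.
287 hashes to 1; 1,2,3 taken -> place at 4.
Table: [., 12, 947, 531, 287, 797, ., ., ., ., 175]

4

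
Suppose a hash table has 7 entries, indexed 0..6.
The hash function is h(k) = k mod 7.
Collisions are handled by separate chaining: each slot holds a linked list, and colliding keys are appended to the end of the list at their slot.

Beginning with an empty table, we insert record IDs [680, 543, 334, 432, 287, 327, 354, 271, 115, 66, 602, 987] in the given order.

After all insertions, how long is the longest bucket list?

680 -> bucket 1
543 -> bucket 4
334 -> bucket 5
432 -> bucket 5 (collision)
287 -> bucket 0
327 -> bucket 5 (collision)
354 -> bucket 4 (collision)
271 -> bucket 5 (collision)
115 -> bucket 3
66 -> bucket 3 (collision)
602 -> bucket 0 (collision)
987 -> bucket 0 (collision)
Final buckets:
0: 287 -> 602 -> 987
1: 680
2: .
3: 115 -> 66
4: 543 -> 354
5: 334 -> 432 -> 327 -> 271
6: .

4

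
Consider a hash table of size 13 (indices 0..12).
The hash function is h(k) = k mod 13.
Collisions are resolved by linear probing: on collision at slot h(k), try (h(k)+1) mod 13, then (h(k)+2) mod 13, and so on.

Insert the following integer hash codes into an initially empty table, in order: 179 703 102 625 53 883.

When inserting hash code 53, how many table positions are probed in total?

179: h=10 → slot 10
703: h=1 → slot 1
102: h=11 → slot 11
625: h=1, probe 1,2 → slot 2
53: h=1, probe 1,2,3 → slot 3
883: h=12 → slot 12
Table: [∅, 703, 625, 53, ∅, ∅, ∅, ∅, ∅, ∅, 179, 102, 883]

3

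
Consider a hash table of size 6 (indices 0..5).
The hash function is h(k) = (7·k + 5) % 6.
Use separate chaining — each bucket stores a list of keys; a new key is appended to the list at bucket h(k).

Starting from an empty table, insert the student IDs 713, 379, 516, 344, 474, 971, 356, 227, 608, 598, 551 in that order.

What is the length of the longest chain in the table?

4

713 → bucket 4
379 → bucket 0
516 → bucket 5
344 → bucket 1
474 → bucket 5 (collision)
971 → bucket 4 (collision)
356 → bucket 1 (collision)
227 → bucket 4 (collision)
608 → bucket 1 (collision)
598 → bucket 3
551 → bucket 4 (collision)
Final buckets:
0: 379
1: 344 -> 356 -> 608
2: —
3: 598
4: 713 -> 971 -> 227 -> 551
5: 516 -> 474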